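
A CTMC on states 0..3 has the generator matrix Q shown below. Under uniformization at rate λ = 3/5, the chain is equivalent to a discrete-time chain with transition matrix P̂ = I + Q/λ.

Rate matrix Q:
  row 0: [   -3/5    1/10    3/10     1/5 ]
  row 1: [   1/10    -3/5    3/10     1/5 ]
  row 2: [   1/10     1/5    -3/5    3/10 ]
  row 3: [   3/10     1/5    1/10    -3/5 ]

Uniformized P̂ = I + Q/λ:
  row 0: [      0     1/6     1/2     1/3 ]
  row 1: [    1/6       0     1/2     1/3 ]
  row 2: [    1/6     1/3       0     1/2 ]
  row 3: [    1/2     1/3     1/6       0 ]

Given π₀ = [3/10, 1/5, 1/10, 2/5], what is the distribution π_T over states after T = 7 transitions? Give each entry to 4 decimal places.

t=0: π = [0.3000, 0.2000, 0.1000, 0.4000]
t=1: π = [0.2500, 0.2167, 0.3167, 0.2167]
t=2: π = [0.1972, 0.2194, 0.2694, 0.3139]
t=3: π = [0.2384, 0.2273, 0.2606, 0.2736]
t=4: π = [0.2181, 0.2178, 0.2785, 0.2856]
t=5: π = [0.2255, 0.2244, 0.2656, 0.2846]
t=6: π = [0.2239, 0.2210, 0.2724, 0.2827]
t=7: π = [0.2236, 0.2224, 0.2696, 0.2845]

π = [0.2236, 0.2224, 0.2696, 0.2845]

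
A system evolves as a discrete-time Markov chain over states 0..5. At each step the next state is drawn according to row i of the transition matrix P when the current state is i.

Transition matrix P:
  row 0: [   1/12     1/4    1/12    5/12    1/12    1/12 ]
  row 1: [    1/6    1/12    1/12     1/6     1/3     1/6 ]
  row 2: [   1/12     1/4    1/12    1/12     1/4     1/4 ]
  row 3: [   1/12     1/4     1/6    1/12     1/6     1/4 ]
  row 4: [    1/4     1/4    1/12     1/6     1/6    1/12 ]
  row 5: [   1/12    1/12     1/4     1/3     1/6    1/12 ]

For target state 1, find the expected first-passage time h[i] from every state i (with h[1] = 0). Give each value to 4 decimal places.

First-step conditioning: h[1] = 0; for i ≠ 1, h[i] = 1 + Σ_k P[i][k]·h[k].
  h[0] = 1 + 1/12·h[0] + 1/12·h[2] + 5/12·h[3] + 1/12·h[4] + 1/12·h[5]
  h[2] = 1 + 1/12·h[0] + 1/12·h[2] + 1/12·h[3] + 1/4·h[4] + 1/4·h[5]
  h[3] = 1 + 1/12·h[0] + 1/6·h[2] + 1/12·h[3] + 1/6·h[4] + 1/4·h[5]
  h[4] = 1 + 1/4·h[0] + 1/12·h[2] + 1/6·h[3] + 1/6·h[4] + 1/12·h[5]
  h[5] = 1 + 1/12·h[0] + 1/4·h[2] + 1/3·h[3] + 1/6·h[4] + 1/12·h[5]
Solving the 5×5 linear system over states ≠ 1 gives exactly h = [19668/4441, 0, 20055/4441, 20097/4441, 19551/4441, 22965/4441] (h[1] = 0 is the target).

h = [4.4287, 0.0000, 4.5159, 4.5253, 4.4024, 5.1711]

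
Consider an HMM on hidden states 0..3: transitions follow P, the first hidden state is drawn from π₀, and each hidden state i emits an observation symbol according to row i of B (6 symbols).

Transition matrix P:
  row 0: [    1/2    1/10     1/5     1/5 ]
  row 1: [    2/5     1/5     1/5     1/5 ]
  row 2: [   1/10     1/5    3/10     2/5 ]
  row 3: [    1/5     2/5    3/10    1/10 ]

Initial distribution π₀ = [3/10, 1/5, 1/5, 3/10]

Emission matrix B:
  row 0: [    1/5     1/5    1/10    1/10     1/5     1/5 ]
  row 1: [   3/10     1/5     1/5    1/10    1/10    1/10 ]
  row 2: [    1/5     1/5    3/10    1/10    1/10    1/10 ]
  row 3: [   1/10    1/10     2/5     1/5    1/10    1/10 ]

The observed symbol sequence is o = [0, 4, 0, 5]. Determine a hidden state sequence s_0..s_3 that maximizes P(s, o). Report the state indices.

path = [0, 0, 0, 0]

t=0: δ = [6.000e-02, 6.000e-02, 4.000e-02, 3.000e-02]  (obs o_0=0)
t=1: δ = [6.000e-03, 1.200e-03, 1.200e-03, 1.600e-03]  ψ = [0, 1, 0, 2]  (obs o_1=4)
t=2: δ = [6.000e-04, 1.920e-04, 2.400e-04, 1.200e-04]  ψ = [0, 3, 0, 0]  (obs o_2=0)
t=3: δ = [6.000e-05, 6.000e-06, 1.200e-05, 1.200e-05]  ψ = [0, 0, 0, 0]  (obs o_3=5)
backtrack: best end state = 0; path = [0, 0, 0, 0]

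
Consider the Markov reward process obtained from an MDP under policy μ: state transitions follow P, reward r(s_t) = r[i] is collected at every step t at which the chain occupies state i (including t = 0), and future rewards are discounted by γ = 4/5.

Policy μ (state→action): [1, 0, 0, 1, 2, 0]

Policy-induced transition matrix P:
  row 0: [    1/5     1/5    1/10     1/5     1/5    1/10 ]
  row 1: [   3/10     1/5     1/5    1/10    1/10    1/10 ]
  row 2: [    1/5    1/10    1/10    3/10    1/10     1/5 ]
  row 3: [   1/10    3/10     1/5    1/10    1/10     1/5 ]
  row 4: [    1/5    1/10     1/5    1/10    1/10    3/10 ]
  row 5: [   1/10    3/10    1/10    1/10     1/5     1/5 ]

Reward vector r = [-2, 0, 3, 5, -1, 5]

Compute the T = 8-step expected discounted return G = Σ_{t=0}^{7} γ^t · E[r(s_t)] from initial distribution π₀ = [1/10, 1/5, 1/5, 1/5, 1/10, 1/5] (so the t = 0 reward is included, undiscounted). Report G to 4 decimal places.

t=0: π = [0.1000, 0.2000, 0.2000, 0.2000, 0.1000, 0.2000], E[r] = 2.3000, γ^t·E[r] = 2.300000, running G = 2.300000
t=1: π = [0.1800, 0.2100, 0.1500, 0.1500, 0.1300, 0.1800], E[r] = 1.6100, γ^t·E[r] = 1.288000, running G = 3.588000
t=2: π = [0.1880, 0.2050, 0.1490, 0.1480, 0.1360, 0.1740], E[r] = 1.5450, γ^t·E[r] = 0.988800, running G = 4.576800
t=3: π = [0.1883, 0.2037, 0.1489, 0.1486, 0.1362, 0.1743], E[r] = 1.5484, γ^t·E[r] = 0.792781, running G = 5.369581
t=4: π = [0.1881, 0.2038, 0.1489, 0.1486, 0.1363, 0.1744], E[r] = 1.5493, γ^t·E[r] = 0.634585, running G = 6.004166
t=5: π = [0.1881, 0.2038, 0.1489, 0.1486, 0.1363, 0.1744], E[r] = 1.5493, γ^t·E[r] = 0.507670, running G = 6.511836
t=6: π = [0.1881, 0.2038, 0.1489, 0.1486, 0.1363, 0.1744], E[r] = 1.5493, γ^t·E[r] = 0.406133, running G = 6.917968
t=7: π = [0.1881, 0.2038, 0.1489, 0.1486, 0.1363, 0.1744], E[r] = 1.5493, γ^t·E[r] = 0.324906, running G = 7.242875

G = 7.2429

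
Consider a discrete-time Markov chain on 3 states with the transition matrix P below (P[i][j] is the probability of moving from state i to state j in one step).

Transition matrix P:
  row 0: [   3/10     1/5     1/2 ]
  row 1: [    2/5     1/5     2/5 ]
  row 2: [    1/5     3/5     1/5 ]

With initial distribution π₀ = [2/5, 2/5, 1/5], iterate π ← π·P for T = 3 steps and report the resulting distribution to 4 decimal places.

t=0: π = [0.4000, 0.4000, 0.2000]
t=1: π = [0.3200, 0.2800, 0.4000]
t=2: π = [0.2880, 0.3600, 0.3520]
t=3: π = [0.3008, 0.3408, 0.3584]

π = [0.3008, 0.3408, 0.3584]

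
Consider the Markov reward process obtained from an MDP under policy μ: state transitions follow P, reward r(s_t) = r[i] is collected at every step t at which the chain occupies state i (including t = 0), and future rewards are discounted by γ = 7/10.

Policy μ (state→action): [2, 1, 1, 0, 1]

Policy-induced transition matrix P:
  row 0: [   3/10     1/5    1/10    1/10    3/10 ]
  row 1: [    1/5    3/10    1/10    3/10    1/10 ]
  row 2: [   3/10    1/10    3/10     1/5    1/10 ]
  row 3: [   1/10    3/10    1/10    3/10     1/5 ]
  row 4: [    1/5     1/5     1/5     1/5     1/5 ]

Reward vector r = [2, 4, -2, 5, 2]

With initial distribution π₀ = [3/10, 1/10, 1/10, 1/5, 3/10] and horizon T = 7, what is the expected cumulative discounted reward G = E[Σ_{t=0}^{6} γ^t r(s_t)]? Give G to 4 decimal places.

t=0: π = [0.3000, 0.1000, 0.1000, 0.2000, 0.3000], E[r] = 2.4000, γ^t·E[r] = 2.400000, running G = 2.400000
t=1: π = [0.2200, 0.2200, 0.1500, 0.2000, 0.2100], E[r] = 2.4400, γ^t·E[r] = 1.708000, running G = 4.108000
t=2: π = [0.2170, 0.2270, 0.1510, 0.2200, 0.1850], E[r] = 2.5100, γ^t·E[r] = 1.229900, running G = 5.337900
t=3: π = [0.2148, 0.2296, 0.1487, 0.2230, 0.1839], E[r] = 2.5334, γ^t·E[r] = 0.868956, running G = 6.206856
t=4: π = [0.2141, 0.2304, 0.1481, 0.2238, 0.1837], E[r] = 2.5396, γ^t·E[r] = 0.609758, running G = 6.816614
t=5: π = [0.2138, 0.2306, 0.1480, 0.2240, 0.1836], E[r] = 2.5413, γ^t·E[r] = 0.427113, running G = 7.243727
t=6: π = [0.2138, 0.2307, 0.1480, 0.2241, 0.1835], E[r] = 2.5417, γ^t·E[r] = 0.299034, running G = 7.542761

G = 7.5428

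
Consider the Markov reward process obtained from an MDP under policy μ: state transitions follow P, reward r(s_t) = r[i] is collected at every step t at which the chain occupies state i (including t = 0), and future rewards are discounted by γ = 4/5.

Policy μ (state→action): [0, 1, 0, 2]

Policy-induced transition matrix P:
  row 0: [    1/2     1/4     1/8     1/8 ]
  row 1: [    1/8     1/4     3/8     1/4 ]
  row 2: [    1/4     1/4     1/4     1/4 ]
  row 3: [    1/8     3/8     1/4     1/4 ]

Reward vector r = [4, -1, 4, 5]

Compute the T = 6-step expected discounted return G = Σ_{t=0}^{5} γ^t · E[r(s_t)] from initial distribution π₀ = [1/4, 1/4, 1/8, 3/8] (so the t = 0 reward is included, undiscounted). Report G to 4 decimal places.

t=0: π = [0.2500, 0.2500, 0.1250, 0.3750], E[r] = 3.1250, γ^t·E[r] = 3.125000, running G = 3.125000
t=1: π = [0.2344, 0.2969, 0.2500, 0.2188], E[r] = 2.7344, γ^t·E[r] = 2.187500, running G = 5.312500
t=2: π = [0.2441, 0.2773, 0.2578, 0.2207], E[r] = 2.8340, γ^t·E[r] = 1.813750, running G = 7.126250
t=3: π = [0.2488, 0.2776, 0.2542, 0.2195], E[r] = 2.8315, γ^t·E[r] = 1.449750, running G = 8.576000
t=4: π = [0.2501, 0.2774, 0.2536, 0.2189], E[r] = 2.8317, γ^t·E[r] = 1.159875, running G = 9.735875
t=5: π = [0.2505, 0.2774, 0.2534, 0.2187], E[r] = 2.8319, γ^t·E[r] = 0.927966, running G = 10.663841

G = 10.6638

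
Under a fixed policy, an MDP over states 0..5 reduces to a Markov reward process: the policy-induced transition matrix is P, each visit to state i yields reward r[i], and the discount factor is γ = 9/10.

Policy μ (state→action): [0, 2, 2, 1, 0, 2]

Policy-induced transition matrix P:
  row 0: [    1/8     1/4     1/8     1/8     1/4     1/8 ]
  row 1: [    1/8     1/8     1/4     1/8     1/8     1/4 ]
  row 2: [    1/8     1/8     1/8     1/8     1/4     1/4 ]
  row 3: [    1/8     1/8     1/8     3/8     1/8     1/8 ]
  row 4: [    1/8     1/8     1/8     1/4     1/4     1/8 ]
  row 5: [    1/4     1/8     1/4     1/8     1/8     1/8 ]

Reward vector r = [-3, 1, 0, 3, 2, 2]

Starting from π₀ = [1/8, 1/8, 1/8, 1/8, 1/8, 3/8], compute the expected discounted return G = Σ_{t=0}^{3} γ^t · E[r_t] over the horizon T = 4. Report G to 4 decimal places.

G = 3.3754

t=0: π = [0.1250, 0.1250, 0.1250, 0.1250, 0.1250, 0.3750], E[r] = 1.1250, γ^t·E[r] = 1.125000, running G = 1.125000
t=1: π = [0.1719, 0.1406, 0.1875, 0.1719, 0.1719, 0.1563], E[r] = 0.7969, γ^t·E[r] = 0.717188, running G = 1.842188
t=2: π = [0.1445, 0.1465, 0.1621, 0.1895, 0.1914, 0.1660], E[r] = 0.9961, γ^t·E[r] = 0.806836, running G = 2.649023
t=3: π = [0.1458, 0.1431, 0.1641, 0.1963, 0.1873, 0.1636], E[r] = 0.9963, γ^t·E[r] = 0.726330, running G = 3.375354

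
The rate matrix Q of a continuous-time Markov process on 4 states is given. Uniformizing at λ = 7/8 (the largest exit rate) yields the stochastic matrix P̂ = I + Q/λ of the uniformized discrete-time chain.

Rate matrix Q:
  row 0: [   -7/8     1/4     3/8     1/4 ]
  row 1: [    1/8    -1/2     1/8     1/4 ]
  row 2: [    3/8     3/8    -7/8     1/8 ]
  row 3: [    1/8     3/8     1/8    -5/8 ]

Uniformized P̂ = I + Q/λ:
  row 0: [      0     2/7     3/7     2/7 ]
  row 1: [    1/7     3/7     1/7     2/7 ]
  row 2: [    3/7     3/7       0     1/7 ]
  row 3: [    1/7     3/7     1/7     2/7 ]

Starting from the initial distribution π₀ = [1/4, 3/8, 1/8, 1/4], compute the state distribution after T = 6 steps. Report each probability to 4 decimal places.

π = [0.1671, 0.4049, 0.1663, 0.2618]

t=0: π = [0.2500, 0.3750, 0.1250, 0.2500]
t=1: π = [0.1429, 0.3929, 0.1964, 0.2679]
t=2: π = [0.1786, 0.4082, 0.1556, 0.2577]
t=3: π = [0.1618, 0.4031, 0.1716, 0.2635]
t=4: π = [0.1688, 0.4055, 0.1646, 0.2612]
t=5: π = [0.1658, 0.4045, 0.1676, 0.2622]
t=6: π = [0.1671, 0.4049, 0.1663, 0.2618]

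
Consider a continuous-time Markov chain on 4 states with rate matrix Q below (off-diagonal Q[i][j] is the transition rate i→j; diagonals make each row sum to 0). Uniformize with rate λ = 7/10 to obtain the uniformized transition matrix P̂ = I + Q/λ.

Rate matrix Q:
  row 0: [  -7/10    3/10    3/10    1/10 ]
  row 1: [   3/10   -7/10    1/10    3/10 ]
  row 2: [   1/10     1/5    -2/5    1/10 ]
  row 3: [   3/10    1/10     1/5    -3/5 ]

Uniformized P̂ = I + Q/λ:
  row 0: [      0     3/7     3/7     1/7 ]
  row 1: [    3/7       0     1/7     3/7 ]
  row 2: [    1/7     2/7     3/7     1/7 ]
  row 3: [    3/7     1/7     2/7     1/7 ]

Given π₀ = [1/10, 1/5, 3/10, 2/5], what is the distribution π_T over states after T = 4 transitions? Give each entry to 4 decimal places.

t=0: π = [0.1000, 0.2000, 0.3000, 0.4000]
t=1: π = [0.3000, 0.1857, 0.3143, 0.2000]
t=2: π = [0.2102, 0.2469, 0.3469, 0.1959]
t=3: π = [0.2394, 0.2172, 0.3300, 0.2134]
t=4: π = [0.2317, 0.2274, 0.3360, 0.2049]

π = [0.2317, 0.2274, 0.3360, 0.2049]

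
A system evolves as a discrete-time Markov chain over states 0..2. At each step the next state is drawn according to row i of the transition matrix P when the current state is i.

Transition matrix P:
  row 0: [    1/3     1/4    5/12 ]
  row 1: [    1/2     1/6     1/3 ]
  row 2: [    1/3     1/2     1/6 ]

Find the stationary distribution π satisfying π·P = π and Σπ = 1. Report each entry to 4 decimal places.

Balance equations π_j = Σ_i π_i·P[i][j]:
  π_0 = 1/3·π_0 + 1/2·π_1 + 1/3·π_2
  π_1 = 1/4·π_0 + 1/6·π_1 + 1/2·π_2
  normalize: π_0 + π_1 + π_2 = 1
Solving the linear system gives exactly π = [38/99, 10/33, 31/99].

π = [0.3838, 0.3030, 0.3131]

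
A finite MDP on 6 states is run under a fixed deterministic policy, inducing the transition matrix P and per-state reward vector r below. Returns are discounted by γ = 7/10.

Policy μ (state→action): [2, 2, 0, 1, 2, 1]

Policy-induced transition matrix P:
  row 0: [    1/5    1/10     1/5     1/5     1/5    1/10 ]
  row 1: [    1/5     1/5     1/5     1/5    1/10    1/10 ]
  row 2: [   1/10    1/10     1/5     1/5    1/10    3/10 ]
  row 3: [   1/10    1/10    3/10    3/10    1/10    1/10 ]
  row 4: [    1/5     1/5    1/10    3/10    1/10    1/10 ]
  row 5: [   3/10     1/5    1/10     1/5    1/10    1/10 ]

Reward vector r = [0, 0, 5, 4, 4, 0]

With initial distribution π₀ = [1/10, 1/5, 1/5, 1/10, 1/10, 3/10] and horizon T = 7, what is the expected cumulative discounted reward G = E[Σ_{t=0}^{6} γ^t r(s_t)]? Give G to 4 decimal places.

t=0: π = [0.1000, 0.2000, 0.2000, 0.1000, 0.1000, 0.3000], E[r] = 1.8000, γ^t·E[r] = 1.800000, running G = 1.800000
t=1: π = [0.2000, 0.1600, 0.1700, 0.2200, 0.1100, 0.1400], E[r] = 2.1700, γ^t·E[r] = 1.519000, running G = 3.319000
t=2: π = [0.1750, 0.1410, 0.1970, 0.2330, 0.1200, 0.1340], E[r] = 2.3970, γ^t·E[r] = 1.174530, running G = 4.493530
t=3: π = [0.1704, 0.1395, 0.1979, 0.2353, 0.1175, 0.1394], E[r] = 2.4007, γ^t·E[r] = 0.823440, running G = 5.316970
t=4: π = [0.1706, 0.1396, 0.1978, 0.2353, 0.1170, 0.1396], E[r] = 2.3985, γ^t·E[r] = 0.575875, running G = 5.892845
t=5: π = [0.1706, 0.1396, 0.1979, 0.2352, 0.1171, 0.1396], E[r] = 2.3985, γ^t·E[r] = 0.403117, running G = 6.295962
t=6: π = [0.1706, 0.1396, 0.1979, 0.2352, 0.1171, 0.1396], E[r] = 2.3985, γ^t·E[r] = 0.282178, running G = 6.578140

G = 6.5781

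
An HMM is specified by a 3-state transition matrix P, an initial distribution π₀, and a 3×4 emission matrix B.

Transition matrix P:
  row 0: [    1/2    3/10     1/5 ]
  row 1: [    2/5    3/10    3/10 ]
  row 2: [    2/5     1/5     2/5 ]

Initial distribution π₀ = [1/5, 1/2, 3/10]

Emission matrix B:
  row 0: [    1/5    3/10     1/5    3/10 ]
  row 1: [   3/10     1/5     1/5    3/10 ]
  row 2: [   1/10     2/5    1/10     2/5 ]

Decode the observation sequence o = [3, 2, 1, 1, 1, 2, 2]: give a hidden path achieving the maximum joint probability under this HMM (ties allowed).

path = [1, 0, 0, 0, 0, 0, 0]

t=0: δ = [6.000e-02, 1.500e-01, 1.200e-01]  (obs o_0=3)
t=1: δ = [1.200e-02, 9.000e-03, 4.800e-03]  ψ = [1, 1, 2]  (obs o_1=2)
t=2: δ = [1.800e-03, 7.200e-04, 1.080e-03]  ψ = [0, 0, 1]  (obs o_2=1)
t=3: δ = [2.700e-04, 1.080e-04, 1.728e-04]  ψ = [0, 0, 2]  (obs o_3=1)
t=4: δ = [4.050e-05, 1.620e-05, 2.765e-05]  ψ = [0, 0, 2]  (obs o_4=1)
t=5: δ = [4.050e-06, 2.430e-06, 1.106e-06]  ψ = [0, 0, 2]  (obs o_5=2)
t=6: δ = [4.050e-07, 2.430e-07, 8.100e-08]  ψ = [0, 0, 0]  (obs o_6=2)
backtrack: best end state = 0; path = [1, 0, 0, 0, 0, 0, 0]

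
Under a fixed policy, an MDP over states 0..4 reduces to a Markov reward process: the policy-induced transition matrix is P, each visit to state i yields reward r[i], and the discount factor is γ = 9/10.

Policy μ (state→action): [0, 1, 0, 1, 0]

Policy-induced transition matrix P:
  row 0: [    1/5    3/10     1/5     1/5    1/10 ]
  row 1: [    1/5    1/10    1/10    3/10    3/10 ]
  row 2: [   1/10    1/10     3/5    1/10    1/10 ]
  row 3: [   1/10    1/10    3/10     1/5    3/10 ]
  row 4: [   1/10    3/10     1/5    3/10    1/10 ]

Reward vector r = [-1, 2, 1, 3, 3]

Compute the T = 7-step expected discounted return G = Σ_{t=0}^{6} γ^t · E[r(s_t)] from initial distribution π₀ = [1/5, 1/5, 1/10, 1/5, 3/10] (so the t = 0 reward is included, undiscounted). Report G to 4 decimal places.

t=0: π = [0.2000, 0.2000, 0.1000, 0.2000, 0.3000], E[r] = 1.8000, γ^t·E[r] = 1.800000, running G = 1.800000
t=1: π = [0.1400, 0.2000, 0.2400, 0.2400, 0.1800], E[r] = 1.7600, γ^t·E[r] = 1.584000, running G = 3.384000
t=2: π = [0.1340, 0.1640, 0.3000, 0.2140, 0.1880], E[r] = 1.7000, γ^t·E[r] = 1.377000, running G = 4.761000
t=3: π = [0.1298, 0.1644, 0.3250, 0.2052, 0.1756], E[r] = 1.6664, γ^t·E[r] = 1.214806, running G = 5.975806
t=4: π = [0.1294, 0.1611, 0.3341, 0.2015, 0.1739], E[r] = 1.6531, γ^t·E[r] = 1.084586, running G = 7.060391
t=5: π = [0.1291, 0.1607, 0.3377, 0.2001, 0.1725], E[r] = 1.6478, γ^t·E[r] = 0.973000, running G = 8.033391
t=6: π = [0.1290, 0.1603, 0.3390, 0.1996, 0.1722], E[r] = 1.6458, γ^t·E[r] = 0.874633, running G = 8.908024

G = 8.9080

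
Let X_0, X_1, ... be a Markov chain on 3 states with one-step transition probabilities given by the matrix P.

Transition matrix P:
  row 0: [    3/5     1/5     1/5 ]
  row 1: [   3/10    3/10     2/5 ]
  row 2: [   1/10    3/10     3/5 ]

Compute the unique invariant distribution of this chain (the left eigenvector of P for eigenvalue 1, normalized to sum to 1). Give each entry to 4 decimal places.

Balance equations π_j = Σ_i π_i·P[i][j]:
  π_0 = 3/5·π_0 + 3/10·π_1 + 1/10·π_2
  π_1 = 1/5·π_0 + 3/10·π_1 + 3/10·π_2
  normalize: π_0 + π_1 + π_2 = 1
Solving the linear system gives exactly π = [4/13, 7/26, 11/26].

π = [0.3077, 0.2692, 0.4231]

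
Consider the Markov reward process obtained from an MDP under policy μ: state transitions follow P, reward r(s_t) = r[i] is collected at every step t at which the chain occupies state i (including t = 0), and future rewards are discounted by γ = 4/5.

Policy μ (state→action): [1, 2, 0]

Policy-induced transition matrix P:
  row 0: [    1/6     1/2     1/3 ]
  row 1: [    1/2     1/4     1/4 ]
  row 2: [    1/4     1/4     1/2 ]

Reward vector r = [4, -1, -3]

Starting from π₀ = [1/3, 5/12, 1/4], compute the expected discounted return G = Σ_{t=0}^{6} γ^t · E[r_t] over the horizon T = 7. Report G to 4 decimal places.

G = -0.3001

t=0: π = [0.3333, 0.4167, 0.2500], E[r] = 0.1667, γ^t·E[r] = 0.166667, running G = 0.166667
t=1: π = [0.3264, 0.3333, 0.3403], E[r] = -0.0486, γ^t·E[r] = -0.038889, running G = 0.127778
t=2: π = [0.3061, 0.3316, 0.3623], E[r] = -0.1939, γ^t·E[r] = -0.124074, running G = 0.003704
t=3: π = [0.3074, 0.3265, 0.3661], E[r] = -0.1952, γ^t·E[r] = -0.099951, running G = -0.096247
t=4: π = [0.3060, 0.3268, 0.3671], E[r] = -0.2042, γ^t·E[r] = -0.083633, running G = -0.179880
t=5: π = [0.3062, 0.3265, 0.3673], E[r] = -0.2035, γ^t·E[r] = -0.066689, running G = -0.246569
t=6: π = [0.3061, 0.3266, 0.3673], E[r] = -0.2041, γ^t·E[r] = -0.053513, running G = -0.300082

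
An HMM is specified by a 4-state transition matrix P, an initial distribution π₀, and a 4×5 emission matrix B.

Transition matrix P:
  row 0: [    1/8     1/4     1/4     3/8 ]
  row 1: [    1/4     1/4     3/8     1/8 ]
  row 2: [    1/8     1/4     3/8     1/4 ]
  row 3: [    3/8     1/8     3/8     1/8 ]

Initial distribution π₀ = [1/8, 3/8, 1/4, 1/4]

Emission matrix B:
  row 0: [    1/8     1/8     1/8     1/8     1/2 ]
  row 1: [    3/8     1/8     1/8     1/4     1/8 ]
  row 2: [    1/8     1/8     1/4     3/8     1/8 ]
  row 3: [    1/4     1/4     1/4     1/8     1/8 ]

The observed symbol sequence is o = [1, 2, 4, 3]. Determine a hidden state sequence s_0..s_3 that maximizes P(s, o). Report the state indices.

t=0: δ = [1.562e-02, 4.688e-02, 3.125e-02, 6.250e-02]  (obs o_0=1)
t=1: δ = [2.930e-03, 1.465e-03, 5.859e-03, 1.953e-03]  ψ = [3, 1, 3, 2]  (obs o_1=2)
t=2: δ = [3.662e-04, 1.831e-04, 2.747e-04, 1.831e-04]  ψ = [2, 2, 2, 2]  (obs o_2=4)
t=3: δ = [8.583e-06, 2.289e-05, 3.862e-05, 1.717e-05]  ψ = [3, 0, 2, 0]  (obs o_3=3)
backtrack: best end state = 2; path = [3, 2, 2, 2]

path = [3, 2, 2, 2]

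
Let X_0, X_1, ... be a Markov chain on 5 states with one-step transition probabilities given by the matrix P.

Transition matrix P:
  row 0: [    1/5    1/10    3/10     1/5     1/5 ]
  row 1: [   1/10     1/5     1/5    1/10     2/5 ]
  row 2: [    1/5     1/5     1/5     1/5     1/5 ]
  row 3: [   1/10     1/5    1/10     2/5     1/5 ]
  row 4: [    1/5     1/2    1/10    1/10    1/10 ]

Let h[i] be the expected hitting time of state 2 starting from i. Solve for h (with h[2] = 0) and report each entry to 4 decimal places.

First-step conditioning: h[2] = 0; for i ≠ 2, h[i] = 1 + Σ_k P[i][k]·h[k].
  h[0] = 1 + 1/5·h[0] + 1/10·h[1] + 1/5·h[3] + 1/5·h[4]
  h[1] = 1 + 1/10·h[0] + 1/5·h[1] + 1/10·h[3] + 2/5·h[4]
  h[3] = 1 + 1/10·h[0] + 1/5·h[1] + 2/5·h[3] + 1/5·h[4]
  h[4] = 1 + 1/5·h[0] + 1/2·h[1] + 1/10·h[3] + 1/10·h[4]
Solving the 4×4 linear system over states ≠ 2 gives exactly h = [7410/1433, 8350/1433, 0, 9380/1433, 8920/1433] (h[2] = 0 is the target).

h = [5.1710, 5.8269, 0.0000, 6.5457, 6.2247]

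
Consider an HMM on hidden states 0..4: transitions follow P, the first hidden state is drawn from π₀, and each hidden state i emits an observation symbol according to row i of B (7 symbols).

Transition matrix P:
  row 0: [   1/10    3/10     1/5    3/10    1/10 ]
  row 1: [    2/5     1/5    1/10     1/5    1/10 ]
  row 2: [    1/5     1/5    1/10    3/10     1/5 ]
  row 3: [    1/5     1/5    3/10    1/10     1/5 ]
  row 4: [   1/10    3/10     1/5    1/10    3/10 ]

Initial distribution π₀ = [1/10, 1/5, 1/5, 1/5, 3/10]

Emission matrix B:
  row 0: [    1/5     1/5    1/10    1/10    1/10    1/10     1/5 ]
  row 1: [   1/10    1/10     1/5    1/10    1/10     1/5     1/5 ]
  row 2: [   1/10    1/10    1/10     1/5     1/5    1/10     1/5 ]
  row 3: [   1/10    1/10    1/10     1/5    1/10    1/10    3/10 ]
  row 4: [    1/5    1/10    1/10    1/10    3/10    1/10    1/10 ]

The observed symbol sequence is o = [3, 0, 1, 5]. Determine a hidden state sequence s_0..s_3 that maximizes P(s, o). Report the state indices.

t=0: δ = [1.000e-02, 2.000e-02, 4.000e-02, 4.000e-02, 3.000e-02]  (obs o_0=3)
t=1: δ = [1.600e-03, 9.000e-04, 1.200e-03, 1.200e-03, 1.800e-03]  ψ = [1, 4, 3, 2, 4]  (obs o_1=0)
t=2: δ = [7.200e-05, 5.400e-05, 3.600e-05, 4.800e-05, 5.400e-05]  ψ = [1, 4, 3, 0, 4]  (obs o_2=1)
t=3: δ = [2.160e-06, 4.320e-06, 1.440e-06, 2.160e-06, 1.620e-06]  ψ = [1, 0, 0, 0, 4]  (obs o_3=5)
backtrack: best end state = 1; path = [4, 1, 0, 1]

path = [4, 1, 0, 1]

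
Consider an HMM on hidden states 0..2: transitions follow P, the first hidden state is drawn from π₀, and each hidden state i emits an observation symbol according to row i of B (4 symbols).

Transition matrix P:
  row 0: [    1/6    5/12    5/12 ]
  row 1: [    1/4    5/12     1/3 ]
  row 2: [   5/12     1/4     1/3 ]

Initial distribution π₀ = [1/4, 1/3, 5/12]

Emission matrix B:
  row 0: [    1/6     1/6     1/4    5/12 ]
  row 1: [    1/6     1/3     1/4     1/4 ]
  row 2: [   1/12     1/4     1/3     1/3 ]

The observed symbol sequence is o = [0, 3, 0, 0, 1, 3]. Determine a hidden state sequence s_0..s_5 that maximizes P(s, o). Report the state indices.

t=0: δ = [4.167e-02, 5.556e-02, 3.472e-02]  (obs o_0=0)
t=1: δ = [6.028e-03, 5.787e-03, 6.173e-03]  ψ = [2, 1, 1]  (obs o_1=3)
t=2: δ = [4.287e-04, 4.186e-04, 2.093e-04]  ψ = [2, 0, 0]  (obs o_2=0)
t=3: δ = [1.744e-05, 2.977e-05, 1.488e-05]  ψ = [1, 0, 0]  (obs o_3=0)
t=4: δ = [1.240e-06, 4.135e-06, 2.481e-06]  ψ = [1, 1, 1]  (obs o_4=1)
t=5: δ = [4.307e-07, 4.307e-07, 4.594e-07]  ψ = [1, 1, 1]  (obs o_5=3)
backtrack: best end state = 2; path = [1, 2, 0, 1, 1, 2]

path = [1, 2, 0, 1, 1, 2]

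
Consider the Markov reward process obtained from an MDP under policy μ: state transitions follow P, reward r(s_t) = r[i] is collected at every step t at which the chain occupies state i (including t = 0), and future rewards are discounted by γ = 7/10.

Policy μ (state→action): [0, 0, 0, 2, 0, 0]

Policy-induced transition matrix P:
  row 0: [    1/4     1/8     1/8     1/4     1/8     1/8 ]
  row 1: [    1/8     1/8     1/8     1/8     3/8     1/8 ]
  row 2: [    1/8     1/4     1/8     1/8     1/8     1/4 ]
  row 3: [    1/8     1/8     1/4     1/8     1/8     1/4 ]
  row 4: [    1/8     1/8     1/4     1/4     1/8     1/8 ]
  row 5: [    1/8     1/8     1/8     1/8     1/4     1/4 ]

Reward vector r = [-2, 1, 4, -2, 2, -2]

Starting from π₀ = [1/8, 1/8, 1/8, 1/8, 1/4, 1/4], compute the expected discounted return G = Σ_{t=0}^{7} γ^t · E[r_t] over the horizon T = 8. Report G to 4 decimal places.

G = 0.5458

t=0: π = [0.1250, 0.1250, 0.1250, 0.1250, 0.2500, 0.2500], E[r] = 0.1250, γ^t·E[r] = 0.125000, running G = 0.125000
t=1: π = [0.1406, 0.1406, 0.1719, 0.1719, 0.1875, 0.1875], E[r] = 0.2031, γ^t·E[r] = 0.142188, running G = 0.267188
t=2: π = [0.1426, 0.1465, 0.1699, 0.1660, 0.1836, 0.1914], E[r] = 0.1934, γ^t·E[r] = 0.094746, running G = 0.361934
t=3: π = [0.1428, 0.1462, 0.1687, 0.1658, 0.1855, 0.1909], E[r] = 0.1931, γ^t·E[r] = 0.066239, running G = 0.428172
t=4: π = [0.1429, 0.1461, 0.1689, 0.1660, 0.1854, 0.1907], E[r] = 0.1935, γ^t·E[r] = 0.046448, running G = 0.474620
t=5: π = [0.1429, 0.1461, 0.1689, 0.1660, 0.1854, 0.1907], E[r] = 0.1934, γ^t·E[r] = 0.032500, running G = 0.507120
t=6: π = [0.1429, 0.1461, 0.1689, 0.1660, 0.1854, 0.1907], E[r] = 0.1934, γ^t·E[r] = 0.022749, running G = 0.529868
t=7: π = [0.1429, 0.1461, 0.1689, 0.1660, 0.1854, 0.1907], E[r] = 0.1934, γ^t·E[r] = 0.015924, running G = 0.545792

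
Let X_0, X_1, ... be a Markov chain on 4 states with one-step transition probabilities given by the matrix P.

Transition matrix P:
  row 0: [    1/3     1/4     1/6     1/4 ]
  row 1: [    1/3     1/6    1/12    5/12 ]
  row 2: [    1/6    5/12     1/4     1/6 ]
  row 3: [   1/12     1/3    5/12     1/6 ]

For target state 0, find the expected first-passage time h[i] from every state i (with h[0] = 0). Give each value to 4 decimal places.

First-step conditioning: h[0] = 0; for i ≠ 0, h[i] = 1 + Σ_k P[i][k]·h[k].
  h[1] = 1 + 1/6·h[1] + 1/12·h[2] + 5/12·h[3]
  h[2] = 1 + 5/12·h[1] + 1/4·h[2] + 1/6·h[3]
  h[3] = 1 + 1/3·h[1] + 5/12·h[2] + 1/6·h[3]
Solving the 3×3 linear system over states ≠ 0 gives exactly h = [0, 1944/437, 2196/437, 2400/437] (h[0] = 0 is the target).

h = [0.0000, 4.4485, 5.0252, 5.4920]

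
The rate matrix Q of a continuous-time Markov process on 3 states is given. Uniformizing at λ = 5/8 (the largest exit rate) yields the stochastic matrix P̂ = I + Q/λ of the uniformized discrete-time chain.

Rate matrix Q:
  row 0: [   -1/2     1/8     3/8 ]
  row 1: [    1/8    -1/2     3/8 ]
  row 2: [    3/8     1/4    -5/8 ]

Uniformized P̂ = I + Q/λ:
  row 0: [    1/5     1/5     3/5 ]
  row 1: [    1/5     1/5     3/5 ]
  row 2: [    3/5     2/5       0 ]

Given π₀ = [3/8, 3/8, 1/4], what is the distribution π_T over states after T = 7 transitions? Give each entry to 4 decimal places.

t=0: π = [0.3750, 0.3750, 0.2500]
t=1: π = [0.3000, 0.2500, 0.4500]
t=2: π = [0.3800, 0.2900, 0.3300]
t=3: π = [0.3320, 0.2660, 0.4020]
t=4: π = [0.3608, 0.2804, 0.3588]
t=5: π = [0.3435, 0.2718, 0.3847]
t=6: π = [0.3539, 0.2769, 0.3692]
t=7: π = [0.3477, 0.2738, 0.3785]

π = [0.3477, 0.2738, 0.3785]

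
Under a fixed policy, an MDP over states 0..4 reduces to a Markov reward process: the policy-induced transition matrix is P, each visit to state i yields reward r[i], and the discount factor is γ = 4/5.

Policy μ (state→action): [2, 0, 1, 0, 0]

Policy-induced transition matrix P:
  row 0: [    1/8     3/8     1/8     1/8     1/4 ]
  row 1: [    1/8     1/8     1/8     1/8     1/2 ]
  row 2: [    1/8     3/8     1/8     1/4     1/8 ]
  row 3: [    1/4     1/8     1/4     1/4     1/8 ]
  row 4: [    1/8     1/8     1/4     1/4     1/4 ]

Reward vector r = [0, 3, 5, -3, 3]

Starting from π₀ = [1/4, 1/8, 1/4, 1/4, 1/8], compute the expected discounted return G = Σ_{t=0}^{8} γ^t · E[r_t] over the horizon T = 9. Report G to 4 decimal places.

t=0: π = [0.2500, 0.1250, 0.2500, 0.2500, 0.1250], E[r] = 1.2500, γ^t·E[r] = 1.250000, running G = 1.250000
t=1: π = [0.1563, 0.2500, 0.1719, 0.2031, 0.2188], E[r] = 1.6563, γ^t·E[r] = 1.325000, running G = 2.575000
t=2: π = [0.1504, 0.2070, 0.1777, 0.1992, 0.2656], E[r] = 1.7090, γ^t·E[r] = 1.093750, running G = 3.668750
t=3: π = [0.1499, 0.2070, 0.1831, 0.2053, 0.2546], E[r] = 1.6846, γ^t·E[r] = 0.862500, running G = 4.531250
t=4: π = [0.1507, 0.2083, 0.1825, 0.2054, 0.2532], E[r] = 1.6807, γ^t·E[r] = 0.688413, running G = 5.219663
t=5: π = [0.1507, 0.2083, 0.1823, 0.2051, 0.2536], E[r] = 1.6818, γ^t·E[r] = 0.551098, running G = 5.770760
t=6: π = [0.1506, 0.2082, 0.1823, 0.2051, 0.2536], E[r] = 1.6820, γ^t·E[r] = 0.440920, running G = 6.211680
t=7: π = [0.1506, 0.2082, 0.1823, 0.2051, 0.2536], E[r] = 1.6819, γ^t·E[r] = 0.352728, running G = 6.564407
t=8: π = [0.1506, 0.2082, 0.1823, 0.2051, 0.2536], E[r] = 1.6819, γ^t·E[r] = 0.282181, running G = 6.846588

G = 6.8466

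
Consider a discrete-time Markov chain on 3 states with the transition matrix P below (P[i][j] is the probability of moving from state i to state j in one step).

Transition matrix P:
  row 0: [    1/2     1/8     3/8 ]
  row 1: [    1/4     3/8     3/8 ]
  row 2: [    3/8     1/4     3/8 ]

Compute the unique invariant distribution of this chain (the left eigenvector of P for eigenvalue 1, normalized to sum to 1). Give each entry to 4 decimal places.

π = [0.3958, 0.2292, 0.3750]

Balance equations π_j = Σ_i π_i·P[i][j]:
  π_0 = 1/2·π_0 + 1/4·π_1 + 3/8·π_2
  π_1 = 1/8·π_0 + 3/8·π_1 + 1/4·π_2
  normalize: π_0 + π_1 + π_2 = 1
Solving the linear system gives exactly π = [19/48, 11/48, 3/8].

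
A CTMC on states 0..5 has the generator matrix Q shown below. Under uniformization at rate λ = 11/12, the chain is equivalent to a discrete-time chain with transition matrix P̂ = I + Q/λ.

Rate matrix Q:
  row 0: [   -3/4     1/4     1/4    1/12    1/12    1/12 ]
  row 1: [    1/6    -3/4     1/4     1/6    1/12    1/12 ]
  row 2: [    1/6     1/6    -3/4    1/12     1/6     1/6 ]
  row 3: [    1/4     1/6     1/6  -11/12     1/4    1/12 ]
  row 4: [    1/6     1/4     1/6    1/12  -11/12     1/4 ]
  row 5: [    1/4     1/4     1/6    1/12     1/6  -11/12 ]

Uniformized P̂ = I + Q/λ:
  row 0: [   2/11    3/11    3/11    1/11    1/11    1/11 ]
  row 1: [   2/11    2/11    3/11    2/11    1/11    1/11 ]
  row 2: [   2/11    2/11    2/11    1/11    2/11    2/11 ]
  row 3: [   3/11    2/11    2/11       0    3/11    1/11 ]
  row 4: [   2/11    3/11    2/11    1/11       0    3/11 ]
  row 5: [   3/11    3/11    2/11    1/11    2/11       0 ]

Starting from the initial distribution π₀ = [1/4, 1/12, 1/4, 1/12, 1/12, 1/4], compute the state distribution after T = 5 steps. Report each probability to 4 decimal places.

π = [0.2023, 0.2231, 0.2205, 0.1019, 0.1290, 0.1231]

t=0: π = [0.2500, 0.0833, 0.2500, 0.0833, 0.0833, 0.2500]
t=1: π = [0.2121, 0.2348, 0.2121, 0.0909, 0.1439, 0.1061]
t=2: π = [0.1997, 0.2238, 0.2225, 0.1040, 0.1233, 0.1267]
t=3: π = [0.2028, 0.2227, 0.2203, 0.1018, 0.1304, 0.1220]
t=4: π = [0.2022, 0.2232, 0.2205, 0.1019, 0.1287, 0.1235]
t=5: π = [0.2023, 0.2231, 0.2205, 0.1019, 0.1290, 0.1231]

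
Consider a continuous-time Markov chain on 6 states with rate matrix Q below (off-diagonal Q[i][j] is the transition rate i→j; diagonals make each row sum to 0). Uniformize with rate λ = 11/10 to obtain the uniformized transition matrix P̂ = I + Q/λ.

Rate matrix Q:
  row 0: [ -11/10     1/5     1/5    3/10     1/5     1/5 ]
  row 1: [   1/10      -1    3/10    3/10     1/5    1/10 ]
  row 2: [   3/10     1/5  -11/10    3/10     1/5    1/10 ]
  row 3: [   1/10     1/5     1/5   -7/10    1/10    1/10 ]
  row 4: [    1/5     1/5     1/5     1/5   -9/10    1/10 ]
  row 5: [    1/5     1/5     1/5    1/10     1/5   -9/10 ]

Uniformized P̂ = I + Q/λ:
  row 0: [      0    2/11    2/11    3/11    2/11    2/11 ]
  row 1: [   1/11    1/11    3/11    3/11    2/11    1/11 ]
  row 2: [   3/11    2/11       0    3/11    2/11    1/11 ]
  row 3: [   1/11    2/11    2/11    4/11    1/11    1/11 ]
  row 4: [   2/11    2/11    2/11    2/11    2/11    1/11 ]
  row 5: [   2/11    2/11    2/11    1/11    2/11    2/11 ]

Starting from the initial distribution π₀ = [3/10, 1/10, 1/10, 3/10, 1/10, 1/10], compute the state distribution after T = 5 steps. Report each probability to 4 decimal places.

t=0: π = [0.3000, 0.1000, 0.1000, 0.3000, 0.1000, 0.1000]
t=1: π = [0.1000, 0.1727, 0.1727, 0.2727, 0.1545, 0.1273]
t=2: π = [0.1388, 0.1661, 0.1661, 0.2603, 0.1570, 0.1116]
t=3: π = [0.1329, 0.1667, 0.1667, 0.2618, 0.1582, 0.1137]
t=4: π = [0.1339, 0.1667, 0.1667, 0.2615, 0.1580, 0.1133]
t=5: π = [0.1337, 0.1667, 0.1667, 0.2615, 0.1580, 0.1134]

π = [0.1337, 0.1667, 0.1667, 0.2615, 0.1580, 0.1134]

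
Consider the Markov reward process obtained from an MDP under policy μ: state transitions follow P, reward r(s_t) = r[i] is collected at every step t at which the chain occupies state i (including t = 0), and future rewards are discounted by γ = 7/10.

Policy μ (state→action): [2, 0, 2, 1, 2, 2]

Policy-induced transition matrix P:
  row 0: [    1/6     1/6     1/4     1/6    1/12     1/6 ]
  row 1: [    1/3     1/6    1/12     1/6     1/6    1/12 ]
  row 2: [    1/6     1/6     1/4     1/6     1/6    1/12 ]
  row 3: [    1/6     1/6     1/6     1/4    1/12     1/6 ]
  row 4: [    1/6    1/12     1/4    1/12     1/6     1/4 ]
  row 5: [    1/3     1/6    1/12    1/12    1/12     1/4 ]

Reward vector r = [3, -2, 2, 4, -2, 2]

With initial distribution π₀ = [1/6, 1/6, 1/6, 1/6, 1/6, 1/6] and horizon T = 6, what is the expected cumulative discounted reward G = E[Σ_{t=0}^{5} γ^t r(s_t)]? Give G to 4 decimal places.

G = 3.9190

t=0: π = [0.1667, 0.1667, 0.1667, 0.1667, 0.1667, 0.1667], E[r] = 1.1667, γ^t·E[r] = 1.166667, running G = 1.166667
t=1: π = [0.2222, 0.1528, 0.1806, 0.1528, 0.1250, 0.1667], E[r] = 1.4167, γ^t·E[r] = 0.991667, running G = 2.158333
t=2: π = [0.2199, 0.1563, 0.1840, 0.1551, 0.1215, 0.1632], E[r] = 1.4190, γ^t·E[r] = 0.695301, running G = 2.853634
t=3: π = [0.2199, 0.1565, 0.1838, 0.1559, 0.1218, 0.1620], E[r] = 1.4182, γ^t·E[r] = 0.486446, running G = 3.340080
t=4: π = [0.2198, 0.1565, 0.1839, 0.1560, 0.1218, 0.1620], E[r] = 1.4183, γ^t·E[r] = 0.340535, running G = 3.680616
t=5: π = [0.2197, 0.1565, 0.1839, 0.1560, 0.1219, 0.1619], E[r] = 1.4183, γ^t·E[r] = 0.238374, running G = 3.918989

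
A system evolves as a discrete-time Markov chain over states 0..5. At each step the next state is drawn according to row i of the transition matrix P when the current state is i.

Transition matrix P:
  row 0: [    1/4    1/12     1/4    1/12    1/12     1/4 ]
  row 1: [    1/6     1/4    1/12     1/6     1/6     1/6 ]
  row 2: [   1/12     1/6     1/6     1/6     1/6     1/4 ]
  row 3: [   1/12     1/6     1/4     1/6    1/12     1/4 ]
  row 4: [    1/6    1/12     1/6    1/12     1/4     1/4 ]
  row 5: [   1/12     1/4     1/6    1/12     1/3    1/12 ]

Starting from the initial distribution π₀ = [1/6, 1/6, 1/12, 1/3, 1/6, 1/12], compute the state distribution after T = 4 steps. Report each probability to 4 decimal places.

t=0: π = [0.1667, 0.1667, 0.0833, 0.3333, 0.1667, 0.0833]
t=1: π = [0.1389, 0.1597, 0.1944, 0.1319, 0.1528, 0.2222]
t=2: π = [0.1325, 0.1742, 0.1759, 0.1238, 0.1939, 0.1997]
t=3: π = [0.1361, 0.1706, 0.1735, 0.1228, 0.1947, 0.2022]
t=4: π = [0.1365, 0.1702, 0.1740, 0.1222, 0.1950, 0.2021]

π = [0.1365, 0.1702, 0.1740, 0.1222, 0.1950, 0.2021]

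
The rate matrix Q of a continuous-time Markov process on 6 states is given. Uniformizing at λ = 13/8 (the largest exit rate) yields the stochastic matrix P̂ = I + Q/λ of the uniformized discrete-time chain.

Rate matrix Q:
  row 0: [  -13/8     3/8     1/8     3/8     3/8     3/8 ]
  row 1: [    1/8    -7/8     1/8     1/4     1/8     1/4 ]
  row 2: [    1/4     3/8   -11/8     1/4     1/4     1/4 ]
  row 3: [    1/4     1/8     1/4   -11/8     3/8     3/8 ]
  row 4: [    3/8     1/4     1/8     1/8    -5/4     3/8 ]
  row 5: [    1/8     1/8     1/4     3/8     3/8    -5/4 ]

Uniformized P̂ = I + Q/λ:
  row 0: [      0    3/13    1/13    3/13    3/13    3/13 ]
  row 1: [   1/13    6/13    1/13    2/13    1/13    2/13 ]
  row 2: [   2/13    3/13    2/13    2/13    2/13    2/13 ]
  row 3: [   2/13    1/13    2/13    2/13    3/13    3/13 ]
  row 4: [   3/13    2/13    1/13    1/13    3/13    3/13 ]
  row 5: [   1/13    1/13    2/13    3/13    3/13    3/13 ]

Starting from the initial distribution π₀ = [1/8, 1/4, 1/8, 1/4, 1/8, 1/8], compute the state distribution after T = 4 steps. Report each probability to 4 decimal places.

t=0: π = [0.1250, 0.2500, 0.1250, 0.2500, 0.1250, 0.1250]
t=1: π = [0.1154, 0.2212, 0.1154, 0.1635, 0.1827, 0.2019]
t=2: π = [0.1176, 0.2115, 0.1139, 0.1642, 0.1879, 0.2049]
t=3: π = [0.1182, 0.2084, 0.1141, 0.1642, 0.1895, 0.2057]
t=4: π = [0.1184, 0.2074, 0.1142, 0.1642, 0.1899, 0.2060]

π = [0.1184, 0.2074, 0.1142, 0.1642, 0.1899, 0.2060]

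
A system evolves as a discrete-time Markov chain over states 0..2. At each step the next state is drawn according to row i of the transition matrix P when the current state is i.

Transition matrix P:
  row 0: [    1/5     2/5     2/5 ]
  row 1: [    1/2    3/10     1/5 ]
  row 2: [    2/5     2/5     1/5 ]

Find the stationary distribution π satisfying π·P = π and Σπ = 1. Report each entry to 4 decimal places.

Balance equations π_j = Σ_i π_i·P[i][j]:
  π_0 = 1/5·π_0 + 1/2·π_1 + 2/5·π_2
  π_1 = 2/5·π_0 + 3/10·π_1 + 2/5·π_2
  normalize: π_0 + π_1 + π_2 = 1
Solving the linear system gives exactly π = [4/11, 4/11, 3/11].

π = [0.3636, 0.3636, 0.2727]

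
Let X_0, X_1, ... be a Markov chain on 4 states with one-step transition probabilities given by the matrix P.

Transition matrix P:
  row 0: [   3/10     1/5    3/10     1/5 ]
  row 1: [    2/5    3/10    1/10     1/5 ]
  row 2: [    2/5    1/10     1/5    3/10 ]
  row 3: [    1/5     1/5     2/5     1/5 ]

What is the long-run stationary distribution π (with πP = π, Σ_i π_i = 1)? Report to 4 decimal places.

π = [0.3226, 0.1935, 0.2581, 0.2258]

Balance equations π_j = Σ_i π_i·P[i][j]:
  π_0 = 3/10·π_0 + 2/5·π_1 + 2/5·π_2 + 1/5·π_3
  π_1 = 1/5·π_0 + 3/10·π_1 + 1/10·π_2 + 1/5·π_3
  π_2 = 3/10·π_0 + 1/10·π_1 + 1/5·π_2 + 2/5·π_3
  normalize: π_0 + π_1 + π_2 + π_3 = 1
Solving the linear system gives exactly π = [10/31, 6/31, 8/31, 7/31].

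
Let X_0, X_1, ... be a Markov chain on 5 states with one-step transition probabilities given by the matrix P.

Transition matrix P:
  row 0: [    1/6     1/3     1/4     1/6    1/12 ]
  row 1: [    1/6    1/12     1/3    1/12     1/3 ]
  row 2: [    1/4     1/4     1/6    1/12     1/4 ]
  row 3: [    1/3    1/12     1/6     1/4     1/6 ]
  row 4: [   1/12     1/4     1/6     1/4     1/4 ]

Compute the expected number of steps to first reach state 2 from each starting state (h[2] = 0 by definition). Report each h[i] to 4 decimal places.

First-step conditioning: h[2] = 0; for i ≠ 2, h[i] = 1 + Σ_k P[i][k]·h[k].
  h[0] = 1 + 1/6·h[0] + 1/3·h[1] + 1/6·h[3] + 1/12·h[4]
  h[1] = 1 + 1/6·h[0] + 1/12·h[1] + 1/12·h[3] + 1/3·h[4]
  h[3] = 1 + 1/3·h[0] + 1/12·h[1] + 1/4·h[3] + 1/6·h[4]
  h[4] = 1 + 1/12·h[0] + 1/4·h[1] + 1/4·h[3] + 1/4·h[4]
Solving the 4×4 linear system over states ≠ 2 gives exactly h = [9876/2351, 9372/2351, 0, 11016/2351, 11028/2351] (h[2] = 0 is the target).

h = [4.2008, 3.9864, 0.0000, 4.6857, 4.6908]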